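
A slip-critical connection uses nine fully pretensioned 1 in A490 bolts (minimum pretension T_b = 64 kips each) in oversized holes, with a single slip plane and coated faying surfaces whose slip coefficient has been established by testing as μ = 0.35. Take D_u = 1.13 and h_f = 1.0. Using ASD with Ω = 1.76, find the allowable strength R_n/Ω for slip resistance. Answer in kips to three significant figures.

R_n = μ · D_u · h_f · T_b · n_s · n_b = 0.35 × 1.13 × 1.0 × 64 × 1 × 9 = 227.8 kips.
Allowable strength R_n/Ω = 227.8 / 1.76 = 129 kips.

129 kips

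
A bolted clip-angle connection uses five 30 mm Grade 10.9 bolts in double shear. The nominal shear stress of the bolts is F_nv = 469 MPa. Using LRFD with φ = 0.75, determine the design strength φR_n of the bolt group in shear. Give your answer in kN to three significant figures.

A_b = π × 30² / 4 = 706.9 mm².
R_n = F_nv · A_b · n · n_s = 469 × 706.9 × 5 × 2 / 1000 = 3315 kN.
Design strength φR_n = 0.75 × 3315 = 2490 kN.

2490 kN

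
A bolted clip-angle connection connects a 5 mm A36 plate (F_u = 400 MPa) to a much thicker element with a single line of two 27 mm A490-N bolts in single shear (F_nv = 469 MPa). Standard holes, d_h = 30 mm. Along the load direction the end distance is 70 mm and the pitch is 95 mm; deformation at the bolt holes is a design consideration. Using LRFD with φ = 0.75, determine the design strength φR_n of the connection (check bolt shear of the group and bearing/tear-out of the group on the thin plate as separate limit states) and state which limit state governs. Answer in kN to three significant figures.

194 kN (bearing governs)

Bolt shear: A_b = π·27²/4 = 572.6 mm²; R_n = 469 × 572.6 × 2 × 1 / 1000 = 537.1 kN → 0.75 × 537.1 = 403 kN.
Bearing (1.2 l_c t F_u ≤ 2.4 d t F_u): upper limit = 2.4·27·5·400 / 1000 = 129.6 kN.
  Edge l_c = 70 − 30/2 = 55 → r_n = 129.6 kN; interior l_c = 95 − 30 = 65 → r_n = 129.6 kN.
  R_n,bearing = 1·129.6 + 1·129.6 = 259.2 kN → 0.75 × 259.2 = 194 kN.
Bearing governs: 194 kN.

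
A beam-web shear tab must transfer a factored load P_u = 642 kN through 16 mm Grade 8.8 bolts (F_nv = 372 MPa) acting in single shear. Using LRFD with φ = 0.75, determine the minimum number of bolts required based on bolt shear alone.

12 bolts

A_b = π·16²/4 = 201.1 mm².
Per-bolt design strength φR_n = 0.75 × 372 × 201.1 × 1 / 1000 = 56.1 kN.
n ≥ 642 / 56.1 = 11.44 → use 12 bolts.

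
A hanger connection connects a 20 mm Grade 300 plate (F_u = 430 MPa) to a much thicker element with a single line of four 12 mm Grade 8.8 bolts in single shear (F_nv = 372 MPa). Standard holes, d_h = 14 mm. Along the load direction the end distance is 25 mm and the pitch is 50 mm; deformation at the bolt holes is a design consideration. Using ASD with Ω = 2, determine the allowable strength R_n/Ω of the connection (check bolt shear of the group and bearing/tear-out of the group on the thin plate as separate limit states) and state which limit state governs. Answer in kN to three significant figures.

Bolt shear: A_b = π·12²/4 = 113.1 mm²; R_n = 372 × 113.1 × 4 × 1 / 1000 = 168.3 kN → 168.3 / 2 = 84.1 kN.
Bearing (1.2 l_c t F_u ≤ 2.4 d t F_u): upper limit = 2.4·12·20·430 / 1000 = 247.7 kN.
  Edge l_c = 25 − 14/2 = 18 → r_n = 185.8 kN; interior l_c = 50 − 14 = 36 → r_n = 247.7 kN.
  R_n,bearing = 1·185.8 + 3·247.7 = 928.8 kN → 928.8 / 2 = 464 kN.
Bolt shear governs: 84.1 kN.

84.1 kN (bolt shear governs)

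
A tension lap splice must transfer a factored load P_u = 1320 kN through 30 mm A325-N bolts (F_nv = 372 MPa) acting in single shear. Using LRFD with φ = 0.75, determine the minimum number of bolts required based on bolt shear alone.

7 bolts

A_b = π·30²/4 = 706.9 mm².
Per-bolt design strength φR_n = 0.75 × 372 × 706.9 × 1 / 1000 = 197.2 kN.
n ≥ 1320 / 197.2 = 6.693 → use 7 bolts.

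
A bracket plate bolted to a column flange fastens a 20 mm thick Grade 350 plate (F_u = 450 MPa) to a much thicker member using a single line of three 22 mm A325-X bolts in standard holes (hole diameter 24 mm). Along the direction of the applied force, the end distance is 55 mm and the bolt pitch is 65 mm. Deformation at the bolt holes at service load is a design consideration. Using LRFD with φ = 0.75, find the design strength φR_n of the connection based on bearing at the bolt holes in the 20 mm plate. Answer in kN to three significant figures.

Per bolt r_n = 1.2 l_c t F_u ≤ 2.4 d t F_u; upper limit = 2.4 × 22 × 20 × 450 / 1000 = 475.2 kN.
Edge bolt: l_c = 55 − 24/2 = 43 mm → 1.2 × 43 × 20 × 450 / 1000 = 464.4 → r_n = 464.4 kN.
Interior bolts: l_c = 65 − 24 = 41 mm → 1.2 × 41 × 20 × 450 / 1000 = 442.8 → r_n = 442.8 kN.
R_n = 1 × 464.4 + 2 × 442.8 = 1350 kN.
Design strength φR_n = 0.75 × 1350 = 1010 kN.

1010 kN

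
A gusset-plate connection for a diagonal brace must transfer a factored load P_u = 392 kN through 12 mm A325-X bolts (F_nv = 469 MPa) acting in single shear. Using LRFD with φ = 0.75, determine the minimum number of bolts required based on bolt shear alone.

A_b = π·12²/4 = 113.1 mm².
Per-bolt design strength φR_n = 0.75 × 469 × 113.1 × 1 / 1000 = 39.78 kN.
n ≥ 392 / 39.78 = 9.854 → use 10 bolts.

10 bolts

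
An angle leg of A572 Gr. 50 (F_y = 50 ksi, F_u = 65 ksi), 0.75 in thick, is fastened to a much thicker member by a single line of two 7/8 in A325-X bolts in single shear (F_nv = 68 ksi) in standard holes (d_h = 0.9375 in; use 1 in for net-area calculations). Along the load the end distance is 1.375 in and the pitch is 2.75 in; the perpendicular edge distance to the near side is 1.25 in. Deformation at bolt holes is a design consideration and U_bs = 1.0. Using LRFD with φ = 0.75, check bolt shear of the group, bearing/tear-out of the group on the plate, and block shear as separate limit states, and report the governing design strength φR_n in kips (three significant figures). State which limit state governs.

61.3 kips (bolt shear governs)

Bolt shear: A_b = π·0.875²/4 = 0.6013 in²; R_n = 68 × 0.6013 × 2 × 1 = 81.78 kips → 0.75 × 81.78 = 61.3 kips.
Bearing: edge l_c = 0.9062, r_n = 53.02 kips; interior l_c = 1.812, r_n = 102.4 kips; R_n = 53.02 + 1·102.4 = 155.4 kips → 117 kips.
Block shear: A_gv = 3.094, A_nv = 1.969, A_nt = 0.5625 in²; R_n = min(0.6F_uA_nv, 0.6F_yA_gv) + U_bs·F_u·A_nt = 113.3 kips → 85 kips.
Bolt shear governs: 61.3 kips.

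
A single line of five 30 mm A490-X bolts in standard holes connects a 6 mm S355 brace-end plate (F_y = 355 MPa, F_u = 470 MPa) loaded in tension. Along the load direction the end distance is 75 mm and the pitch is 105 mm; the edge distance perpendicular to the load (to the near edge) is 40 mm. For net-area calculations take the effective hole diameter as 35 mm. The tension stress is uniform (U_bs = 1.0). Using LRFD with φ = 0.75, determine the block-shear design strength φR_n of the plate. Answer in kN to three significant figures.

Shear plane L_v = 75 + 4·105 = 495 mm; A_gv = 495 × 6 = 2970 mm².
A_nv = (495 − 4.5·35) × 6 = 2025 mm².
A_nt = (40 − 0.5·35) × 6 = 135 mm².
0.6 F_u A_nv = 571.1 kN; 0.6 F_y A_gv = 632.6 kN → shear rupture governs the shear term.
R_n = 571.1 + 1.0 × 470 × 135 / 1000 = 634.5 kN.
Design strength φR_n = 0.75 × 634.5 = 476 kN.

476 kN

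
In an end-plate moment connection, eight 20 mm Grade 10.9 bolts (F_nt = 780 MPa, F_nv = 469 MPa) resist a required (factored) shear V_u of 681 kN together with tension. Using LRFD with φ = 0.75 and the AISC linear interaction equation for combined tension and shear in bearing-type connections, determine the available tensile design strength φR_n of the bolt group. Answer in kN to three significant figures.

A_b = π·20²/4 = 314.2 mm²; f_rv = 681 × 1000 / (8 × 314.2) = 271 MPa.
F'_nt = 1.3 F_nt − (F_nt / φF_nv) f_rv = 1.3·780 − (780/(0.75·469))·271 = 413.1 MPa, capped at F_nt → F'_nt = 413.1 MPa.
R_n = F'_nt · A_b · n = 413.1 × 314.2 × 8 / 1000 = 1038 kN.
Design strength φR_n = 0.75 × 1038 = 779 kN.

779 kN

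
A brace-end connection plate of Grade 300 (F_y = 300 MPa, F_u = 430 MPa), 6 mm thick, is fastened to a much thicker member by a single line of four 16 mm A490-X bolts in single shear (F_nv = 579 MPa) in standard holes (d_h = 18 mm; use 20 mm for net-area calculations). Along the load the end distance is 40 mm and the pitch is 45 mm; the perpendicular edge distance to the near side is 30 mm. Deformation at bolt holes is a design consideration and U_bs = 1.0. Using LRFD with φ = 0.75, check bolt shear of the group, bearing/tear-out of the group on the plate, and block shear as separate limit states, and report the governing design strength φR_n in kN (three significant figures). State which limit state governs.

161 kN (block shear governs)

Bolt shear: A_b = π·16²/4 = 201.1 mm²; R_n = 579 × 201.1 × 4 × 1 / 1000 = 465.7 kN → 0.75 × 465.7 = 349 kN.
Bearing: edge l_c = 31, r_n = 95.98 kN; interior l_c = 27, r_n = 83.59 kN; R_n = 95.98 + 3·83.59 = 346.8 kN → 260 kN.
Block shear: A_gv = 1050, A_nv = 630, A_nt = 120 mm²; R_n = min(0.6F_uA_nv, 0.6F_yA_gv) + U_bs·F_u·A_nt = 214.1 kN → 161 kN.
Block shear governs: 161 kN.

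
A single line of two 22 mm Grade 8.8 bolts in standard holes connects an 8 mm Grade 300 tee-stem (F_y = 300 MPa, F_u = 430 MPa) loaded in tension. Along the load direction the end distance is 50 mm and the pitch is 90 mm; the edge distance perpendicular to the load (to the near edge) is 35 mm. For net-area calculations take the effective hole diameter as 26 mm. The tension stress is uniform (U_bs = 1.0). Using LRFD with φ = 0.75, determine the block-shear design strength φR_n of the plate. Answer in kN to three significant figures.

Shear plane L_v = 50 + 1·90 = 140 mm; A_gv = 140 × 8 = 1120 mm².
A_nv = (140 − 1.5·26) × 8 = 808 mm².
A_nt = (35 − 0.5·26) × 8 = 176 mm².
0.6 F_u A_nv = 208.5 kN; 0.6 F_y A_gv = 201.6 kN → shear yielding governs the shear term.
R_n = 201.6 + 1.0 × 430 × 176 / 1000 = 277.3 kN.
Design strength φR_n = 0.75 × 277.3 = 208 kN.

208 kN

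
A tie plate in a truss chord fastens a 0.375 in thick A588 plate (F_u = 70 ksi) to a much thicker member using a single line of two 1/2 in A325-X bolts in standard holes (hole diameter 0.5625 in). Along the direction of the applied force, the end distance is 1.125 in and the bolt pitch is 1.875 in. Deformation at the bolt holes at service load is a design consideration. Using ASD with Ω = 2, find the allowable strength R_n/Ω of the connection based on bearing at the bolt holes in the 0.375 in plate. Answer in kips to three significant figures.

29 kips

Per bolt r_n = 1.2 l_c t F_u ≤ 2.4 d t F_u; upper limit = 2.4 × 0.5 × 0.375 × 70 = 31.5 kips.
Edge bolt: l_c = 1.125 − 0.5625/2 = 0.8438 in → 1.2 × 0.8438 × 0.375 × 70 = 26.58 → r_n = 26.58 kips.
Interior bolts: l_c = 1.875 − 0.5625 = 1.312 in → 1.2 × 1.312 × 0.375 × 70 = 41.34 → r_n = 31.5 kips.
R_n = 1 × 26.58 + 1 × 31.5 = 58.08 kips.
Allowable strength R_n/Ω = 58.08 / 2 = 29 kips.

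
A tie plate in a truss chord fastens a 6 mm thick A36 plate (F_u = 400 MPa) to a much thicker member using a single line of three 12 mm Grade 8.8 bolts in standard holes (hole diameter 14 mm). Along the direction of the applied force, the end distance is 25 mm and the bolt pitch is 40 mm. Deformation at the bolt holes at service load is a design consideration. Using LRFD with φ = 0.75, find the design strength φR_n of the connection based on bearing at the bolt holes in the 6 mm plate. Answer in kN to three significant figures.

Per bolt r_n = 1.2 l_c t F_u ≤ 2.4 d t F_u; upper limit = 2.4 × 12 × 6 × 400 / 1000 = 69.12 kN.
Edge bolt: l_c = 25 − 14/2 = 18 mm → 1.2 × 18 × 6 × 400 / 1000 = 51.84 → r_n = 51.84 kN.
Interior bolts: l_c = 40 − 14 = 26 mm → 1.2 × 26 × 6 × 400 / 1000 = 74.88 → r_n = 69.12 kN.
R_n = 1 × 51.84 + 2 × 69.12 = 190.1 kN.
Design strength φR_n = 0.75 × 190.1 = 143 kN.

143 kN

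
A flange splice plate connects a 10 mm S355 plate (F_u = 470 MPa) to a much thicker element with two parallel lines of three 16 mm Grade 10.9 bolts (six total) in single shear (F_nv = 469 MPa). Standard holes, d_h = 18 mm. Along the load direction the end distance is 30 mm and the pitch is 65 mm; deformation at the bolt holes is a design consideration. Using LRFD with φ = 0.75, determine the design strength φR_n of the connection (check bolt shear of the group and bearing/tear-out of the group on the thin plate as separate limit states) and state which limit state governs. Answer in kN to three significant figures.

424 kN (bolt shear governs)

Bolt shear: A_b = π·16²/4 = 201.1 mm²; R_n = 469 × 201.1 × 6 × 1 / 1000 = 565.8 kN → 0.75 × 565.8 = 424 kN.
Bearing (1.2 l_c t F_u ≤ 2.4 d t F_u): upper limit = 2.4·16·10·470 / 1000 = 180.5 kN.
  Edge l_c = 30 − 18/2 = 21 → r_n = 118.4 kN; interior l_c = 65 − 18 = 47 → r_n = 180.5 kN.
  R_n,bearing = 2·118.4 + 4·180.5 = 958.8 kN → 0.75 × 958.8 = 719 kN.
Bolt shear governs: 424 kN.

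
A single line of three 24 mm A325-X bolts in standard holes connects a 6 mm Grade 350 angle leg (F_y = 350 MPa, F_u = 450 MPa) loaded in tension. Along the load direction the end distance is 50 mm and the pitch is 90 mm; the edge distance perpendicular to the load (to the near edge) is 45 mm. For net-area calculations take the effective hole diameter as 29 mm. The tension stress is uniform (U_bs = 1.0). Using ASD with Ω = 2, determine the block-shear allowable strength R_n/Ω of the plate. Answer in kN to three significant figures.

169 kN

Shear plane L_v = 50 + 2·90 = 230 mm; A_gv = 230 × 6 = 1380 mm².
A_nv = (230 − 2.5·29) × 6 = 945 mm².
A_nt = (45 − 0.5·29) × 6 = 183 mm².
0.6 F_u A_nv = 255.2 kN; 0.6 F_y A_gv = 289.8 kN → shear rupture governs the shear term.
R_n = 255.2 + 1.0 × 450 × 183 / 1000 = 337.5 kN.
Allowable strength R_n/Ω = 337.5 / 2 = 169 kN.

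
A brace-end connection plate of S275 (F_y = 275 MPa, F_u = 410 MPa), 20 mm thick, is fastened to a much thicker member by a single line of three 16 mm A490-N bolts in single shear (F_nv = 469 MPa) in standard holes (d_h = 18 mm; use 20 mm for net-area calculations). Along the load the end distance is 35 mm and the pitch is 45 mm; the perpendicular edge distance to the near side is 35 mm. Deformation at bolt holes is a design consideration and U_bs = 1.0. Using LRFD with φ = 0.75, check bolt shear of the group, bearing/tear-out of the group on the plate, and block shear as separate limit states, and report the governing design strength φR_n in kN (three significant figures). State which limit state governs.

Bolt shear: A_b = π·16²/4 = 201.1 mm²; R_n = 469 × 201.1 × 3 × 1 / 1000 = 282.9 kN → 0.75 × 282.9 = 212 kN.
Bearing: edge l_c = 26, r_n = 255.8 kN; interior l_c = 27, r_n = 265.7 kN; R_n = 255.8 + 2·265.7 = 787.2 kN → 590 kN.
Block shear: A_gv = 2500, A_nv = 1500, A_nt = 500 mm²; R_n = min(0.6F_uA_nv, 0.6F_yA_gv) + U_bs·F_u·A_nt = 574 kN → 430 kN.
Bolt shear governs: 212 kN.

212 kN (bolt shear governs)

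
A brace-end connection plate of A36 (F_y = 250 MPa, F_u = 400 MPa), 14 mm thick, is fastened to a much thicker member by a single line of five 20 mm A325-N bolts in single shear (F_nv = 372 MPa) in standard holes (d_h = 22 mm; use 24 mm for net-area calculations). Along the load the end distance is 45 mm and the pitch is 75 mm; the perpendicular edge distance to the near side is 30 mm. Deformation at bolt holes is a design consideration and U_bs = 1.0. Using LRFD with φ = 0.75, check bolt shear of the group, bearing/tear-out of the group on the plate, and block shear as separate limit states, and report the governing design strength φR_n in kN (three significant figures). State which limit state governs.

Bolt shear: A_b = π·20²/4 = 314.2 mm²; R_n = 372 × 314.2 × 5 × 1 / 1000 = 584.3 kN → 0.75 × 584.3 = 438 kN.
Bearing: edge l_c = 34, r_n = 228.5 kN; interior l_c = 53, r_n = 268.8 kN; R_n = 228.5 + 4·268.8 = 1304 kN → 978 kN.
Block shear: A_gv = 4830, A_nv = 3318, A_nt = 252 mm²; R_n = min(0.6F_uA_nv, 0.6F_yA_gv) + U_bs·F_u·A_nt = 825.3 kN → 619 kN.
Bolt shear governs: 438 kN.

438 kN (bolt shear governs)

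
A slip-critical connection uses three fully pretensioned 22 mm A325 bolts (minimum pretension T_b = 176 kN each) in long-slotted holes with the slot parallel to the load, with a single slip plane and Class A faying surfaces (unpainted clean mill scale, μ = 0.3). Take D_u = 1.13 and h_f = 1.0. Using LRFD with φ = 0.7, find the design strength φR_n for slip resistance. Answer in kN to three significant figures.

R_n = μ · D_u · h_f · T_b · n_s · n_b = 0.3 × 1.13 × 1.0 × 176 × 1 × 3 = 179 kN.
Design strength φR_n = 0.7 × 179 = 125 kN.

125 kN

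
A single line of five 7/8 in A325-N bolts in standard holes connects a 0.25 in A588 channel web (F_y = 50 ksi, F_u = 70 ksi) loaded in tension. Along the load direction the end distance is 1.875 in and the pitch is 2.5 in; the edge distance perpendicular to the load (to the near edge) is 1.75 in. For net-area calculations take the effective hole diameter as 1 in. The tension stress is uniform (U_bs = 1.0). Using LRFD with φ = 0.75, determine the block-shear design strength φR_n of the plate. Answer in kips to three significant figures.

74.5 kips

Shear plane L_v = 1.875 + 4·2.5 = 11.88 in; A_gv = 11.88 × 0.25 = 2.969 in².
A_nv = (11.88 − 4.5·1) × 0.25 = 1.844 in².
A_nt = (1.75 − 0.5·1) × 0.25 = 0.3125 in².
0.6 F_u A_nv = 77.44 kips; 0.6 F_y A_gv = 89.06 kips → shear rupture governs the shear term.
R_n = 77.44 + 1.0 × 70 × 0.3125 = 99.31 kips.
Design strength φR_n = 0.75 × 99.31 = 74.5 kips.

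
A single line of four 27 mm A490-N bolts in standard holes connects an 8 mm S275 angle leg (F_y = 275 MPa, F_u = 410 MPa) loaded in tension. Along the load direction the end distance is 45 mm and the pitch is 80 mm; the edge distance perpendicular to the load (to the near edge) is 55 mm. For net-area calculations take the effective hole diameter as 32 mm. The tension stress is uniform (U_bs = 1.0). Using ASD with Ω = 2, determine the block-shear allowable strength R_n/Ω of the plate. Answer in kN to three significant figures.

234 kN

Shear plane L_v = 45 + 3·80 = 285 mm; A_gv = 285 × 8 = 2280 mm².
A_nv = (285 − 3.5·32) × 8 = 1384 mm².
A_nt = (55 − 0.5·32) × 8 = 312 mm².
0.6 F_u A_nv = 340.5 kN; 0.6 F_y A_gv = 376.2 kN → shear rupture governs the shear term.
R_n = 340.5 + 1.0 × 410 × 312 / 1000 = 468.4 kN.
Allowable strength R_n/Ω = 468.4 / 2 = 234 kN.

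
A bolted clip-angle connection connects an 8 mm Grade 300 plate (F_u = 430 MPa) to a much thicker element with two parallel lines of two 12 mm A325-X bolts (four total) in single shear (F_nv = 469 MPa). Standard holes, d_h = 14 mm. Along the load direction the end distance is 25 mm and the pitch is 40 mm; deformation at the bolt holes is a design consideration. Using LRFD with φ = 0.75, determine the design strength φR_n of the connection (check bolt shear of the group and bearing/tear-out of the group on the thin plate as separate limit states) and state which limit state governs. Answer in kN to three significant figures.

159 kN (bolt shear governs)

Bolt shear: A_b = π·12²/4 = 113.1 mm²; R_n = 469 × 113.1 × 4 × 1 / 1000 = 212.2 kN → 0.75 × 212.2 = 159 kN.
Bearing (1.2 l_c t F_u ≤ 2.4 d t F_u): upper limit = 2.4·12·8·430 / 1000 = 99.07 kN.
  Edge l_c = 25 − 14/2 = 18 → r_n = 74.3 kN; interior l_c = 40 − 14 = 26 → r_n = 99.07 kN.
  R_n,bearing = 2·74.3 + 2·99.07 = 346.8 kN → 0.75 × 346.8 = 260 kN.
Bolt shear governs: 159 kN.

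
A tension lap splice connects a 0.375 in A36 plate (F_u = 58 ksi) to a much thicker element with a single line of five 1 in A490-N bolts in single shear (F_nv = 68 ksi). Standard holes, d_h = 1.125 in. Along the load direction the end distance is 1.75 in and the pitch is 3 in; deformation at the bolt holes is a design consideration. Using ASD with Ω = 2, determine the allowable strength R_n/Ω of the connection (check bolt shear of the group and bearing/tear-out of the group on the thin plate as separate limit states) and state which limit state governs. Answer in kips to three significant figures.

113 kips (bearing governs)

Bolt shear: A_b = π·1²/4 = 0.7854 in²; R_n = 68 × 0.7854 × 5 × 1 = 267 kips → 267 / 2 = 134 kips.
Bearing (1.2 l_c t F_u ≤ 2.4 d t F_u): upper limit = 2.4·1·0.375·58 = 52.2 kips.
  Edge l_c = 1.75 − 1.125/2 = 1.188 → r_n = 30.99 kips; interior l_c = 3 − 1.125 = 1.875 → r_n = 48.94 kips.
  R_n,bearing = 1·30.99 + 4·48.94 = 226.7 kips → 226.7 / 2 = 113 kips.
Bearing governs: 113 kips.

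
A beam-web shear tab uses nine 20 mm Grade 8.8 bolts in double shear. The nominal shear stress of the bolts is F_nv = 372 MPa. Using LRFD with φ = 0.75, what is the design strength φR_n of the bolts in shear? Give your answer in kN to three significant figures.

1580 kN

A_b = π × 20² / 4 = 314.2 mm².
R_n = F_nv · A_b · n · n_s = 372 × 314.2 × 9 × 2 / 1000 = 2104 kN.
Design strength φR_n = 0.75 × 2104 = 1580 kN.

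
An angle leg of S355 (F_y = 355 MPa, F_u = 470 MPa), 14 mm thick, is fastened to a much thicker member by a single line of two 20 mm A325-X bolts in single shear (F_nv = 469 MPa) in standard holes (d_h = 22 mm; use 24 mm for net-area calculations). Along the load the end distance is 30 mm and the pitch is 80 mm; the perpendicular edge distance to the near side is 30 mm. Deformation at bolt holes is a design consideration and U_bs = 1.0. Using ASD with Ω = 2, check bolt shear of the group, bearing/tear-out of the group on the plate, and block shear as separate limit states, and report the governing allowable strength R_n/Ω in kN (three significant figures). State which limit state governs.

147 kN (bolt shear governs)

Bolt shear: A_b = π·20²/4 = 314.2 mm²; R_n = 469 × 314.2 × 2 × 1 / 1000 = 294.7 kN → 294.7 / 2 = 147 kN.
Bearing: edge l_c = 19, r_n = 150 kN; interior l_c = 58, r_n = 315.8 kN; R_n = 150 + 1·315.8 = 465.9 kN → 233 kN.
Block shear: A_gv = 1540, A_nv = 1036, A_nt = 252 mm²; R_n = min(0.6F_uA_nv, 0.6F_yA_gv) + U_bs·F_u·A_nt = 410.6 kN → 205 kN.
Bolt shear governs: 147 kN.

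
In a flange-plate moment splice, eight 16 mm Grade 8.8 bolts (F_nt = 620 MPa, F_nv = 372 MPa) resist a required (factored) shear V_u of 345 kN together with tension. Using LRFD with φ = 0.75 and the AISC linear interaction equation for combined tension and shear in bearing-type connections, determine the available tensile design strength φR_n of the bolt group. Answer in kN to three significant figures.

A_b = π·16²/4 = 201.1 mm²; f_rv = 345 × 1000 / (8 × 201.1) = 214.5 MPa.
F'_nt = 1.3 F_nt − (F_nt / φF_nv) f_rv = 1.3·620 − (620/(0.75·372))·214.5 = 329.4 MPa, capped at F_nt → F'_nt = 329.4 MPa.
R_n = F'_nt · A_b · n = 329.4 × 201.1 × 8 / 1000 = 529.8 kN.
Design strength φR_n = 0.75 × 529.8 = 397 kN.

397 kN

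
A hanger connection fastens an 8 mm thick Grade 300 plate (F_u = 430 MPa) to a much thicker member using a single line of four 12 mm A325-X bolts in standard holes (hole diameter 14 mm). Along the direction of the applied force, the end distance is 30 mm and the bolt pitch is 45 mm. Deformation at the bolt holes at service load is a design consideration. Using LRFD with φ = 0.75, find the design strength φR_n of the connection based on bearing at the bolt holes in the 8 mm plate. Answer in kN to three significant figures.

Per bolt r_n = 1.2 l_c t F_u ≤ 2.4 d t F_u; upper limit = 2.4 × 12 × 8 × 430 / 1000 = 99.07 kN.
Edge bolt: l_c = 30 − 14/2 = 23 mm → 1.2 × 23 × 8 × 430 / 1000 = 94.94 → r_n = 94.94 kN.
Interior bolts: l_c = 45 − 14 = 31 mm → 1.2 × 31 × 8 × 430 / 1000 = 128 → r_n = 99.07 kN.
R_n = 1 × 94.94 + 3 × 99.07 = 392.2 kN.
Design strength φR_n = 0.75 × 392.2 = 294 kN.

294 kN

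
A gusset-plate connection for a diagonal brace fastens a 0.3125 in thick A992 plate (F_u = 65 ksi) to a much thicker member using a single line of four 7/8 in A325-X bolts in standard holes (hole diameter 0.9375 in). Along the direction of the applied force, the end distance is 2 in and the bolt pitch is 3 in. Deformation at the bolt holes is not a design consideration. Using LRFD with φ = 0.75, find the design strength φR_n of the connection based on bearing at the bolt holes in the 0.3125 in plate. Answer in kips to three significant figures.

155 kips

Per bolt r_n = 1.5 l_c t F_u ≤ 3.0 d t F_u; upper limit = 3.0 × 0.875 × 0.3125 × 65 = 53.32 kips.
Edge bolt: l_c = 2 − 0.9375/2 = 1.531 in → 1.5 × 1.531 × 0.3125 × 65 = 46.66 → r_n = 46.66 kips.
Interior bolts: l_c = 3 − 0.9375 = 2.062 in → 1.5 × 2.062 × 0.3125 × 65 = 62.84 → r_n = 53.32 kips.
R_n = 1 × 46.66 + 3 × 53.32 = 206.6 kips.
Design strength φR_n = 0.75 × 206.6 = 155 kips.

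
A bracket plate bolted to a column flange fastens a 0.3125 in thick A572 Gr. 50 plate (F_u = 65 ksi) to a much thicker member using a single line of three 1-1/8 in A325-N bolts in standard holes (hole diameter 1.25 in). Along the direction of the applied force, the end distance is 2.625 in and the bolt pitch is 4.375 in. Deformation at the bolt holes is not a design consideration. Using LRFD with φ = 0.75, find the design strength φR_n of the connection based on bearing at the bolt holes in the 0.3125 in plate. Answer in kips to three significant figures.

149 kips

Per bolt r_n = 1.5 l_c t F_u ≤ 3.0 d t F_u; upper limit = 3.0 × 1.125 × 0.3125 × 65 = 68.55 kips.
Edge bolt: l_c = 2.625 − 1.25/2 = 2 in → 1.5 × 2 × 0.3125 × 65 = 60.94 → r_n = 60.94 kips.
Interior bolts: l_c = 4.375 − 1.25 = 3.125 in → 1.5 × 3.125 × 0.3125 × 65 = 95.21 → r_n = 68.55 kips.
R_n = 1 × 60.94 + 2 × 68.55 = 198 kips.
Design strength φR_n = 0.75 × 198 = 149 kips.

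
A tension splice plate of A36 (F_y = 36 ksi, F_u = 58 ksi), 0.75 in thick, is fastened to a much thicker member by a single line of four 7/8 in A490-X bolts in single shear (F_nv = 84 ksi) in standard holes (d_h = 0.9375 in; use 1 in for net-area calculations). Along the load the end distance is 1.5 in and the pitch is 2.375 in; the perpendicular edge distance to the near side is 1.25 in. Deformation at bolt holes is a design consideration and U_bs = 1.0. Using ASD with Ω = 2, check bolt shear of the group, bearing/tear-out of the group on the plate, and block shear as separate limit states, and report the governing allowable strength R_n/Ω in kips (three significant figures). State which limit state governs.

83.2 kips (block shear governs)

Bolt shear: A_b = π·0.875²/4 = 0.6013 in²; R_n = 84 × 0.6013 × 4 × 1 = 202 kips → 202 / 2 = 101 kips.
Bearing: edge l_c = 1.031, r_n = 53.83 kips; interior l_c = 1.438, r_n = 75.04 kips; R_n = 53.83 + 3·75.04 = 278.9 kips → 139 kips.
Block shear: A_gv = 6.469, A_nv = 3.844, A_nt = 0.5625 in²; R_n = min(0.6F_uA_nv, 0.6F_yA_gv) + U_bs·F_u·A_nt = 166.4 kips → 83.2 kips.
Block shear governs: 83.2 kips.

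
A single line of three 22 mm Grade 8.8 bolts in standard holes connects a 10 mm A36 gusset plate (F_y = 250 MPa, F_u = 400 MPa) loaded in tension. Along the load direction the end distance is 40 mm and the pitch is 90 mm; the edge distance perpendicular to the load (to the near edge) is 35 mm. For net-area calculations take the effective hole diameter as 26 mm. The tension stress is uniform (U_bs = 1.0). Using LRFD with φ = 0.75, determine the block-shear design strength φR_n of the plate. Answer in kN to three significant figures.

314 kN

Shear plane L_v = 40 + 2·90 = 220 mm; A_gv = 220 × 10 = 2200 mm².
A_nv = (220 − 2.5·26) × 10 = 1550 mm².
A_nt = (35 − 0.5·26) × 10 = 220 mm².
0.6 F_u A_nv = 372 kN; 0.6 F_y A_gv = 330 kN → shear yielding governs the shear term.
R_n = 330 + 1.0 × 400 × 220 / 1000 = 418 kN.
Design strength φR_n = 0.75 × 418 = 314 kN.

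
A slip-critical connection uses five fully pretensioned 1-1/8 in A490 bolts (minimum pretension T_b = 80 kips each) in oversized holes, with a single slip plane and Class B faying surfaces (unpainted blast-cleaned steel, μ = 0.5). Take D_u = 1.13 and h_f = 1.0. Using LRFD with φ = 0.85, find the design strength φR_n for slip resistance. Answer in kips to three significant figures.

192 kips

R_n = μ · D_u · h_f · T_b · n_s · n_b = 0.5 × 1.13 × 1.0 × 80 × 1 × 5 = 226 kips.
Design strength φR_n = 0.85 × 226 = 192 kips.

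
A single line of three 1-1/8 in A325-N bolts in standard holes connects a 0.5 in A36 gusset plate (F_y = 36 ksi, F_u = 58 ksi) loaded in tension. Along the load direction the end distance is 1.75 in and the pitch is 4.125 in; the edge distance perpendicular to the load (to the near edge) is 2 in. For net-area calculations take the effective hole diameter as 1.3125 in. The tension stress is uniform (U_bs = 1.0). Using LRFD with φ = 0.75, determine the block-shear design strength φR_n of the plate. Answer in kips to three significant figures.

Shear plane L_v = 1.75 + 2·4.125 = 10 in; A_gv = 10 × 0.5 = 5 in².
A_nv = (10 − 2.5·1.3125) × 0.5 = 3.359 in².
A_nt = (2 − 0.5·1.3125) × 0.5 = 0.6719 in².
0.6 F_u A_nv = 116.9 kips; 0.6 F_y A_gv = 108 kips → shear yielding governs the shear term.
R_n = 108 + 1.0 × 58 × 0.6719 = 147 kips.
Design strength φR_n = 0.75 × 147 = 110 kips.

110 kips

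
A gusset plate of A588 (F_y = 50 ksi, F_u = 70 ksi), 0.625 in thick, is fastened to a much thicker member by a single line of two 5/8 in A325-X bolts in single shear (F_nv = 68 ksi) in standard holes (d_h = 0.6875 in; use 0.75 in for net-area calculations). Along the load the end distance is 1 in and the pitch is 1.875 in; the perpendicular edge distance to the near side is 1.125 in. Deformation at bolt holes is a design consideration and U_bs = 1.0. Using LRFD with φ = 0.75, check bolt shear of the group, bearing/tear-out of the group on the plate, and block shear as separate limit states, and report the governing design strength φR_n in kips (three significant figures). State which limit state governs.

31.3 kips (bolt shear governs)

Bolt shear: A_b = π·0.625²/4 = 0.3068 in²; R_n = 68 × 0.3068 × 2 × 1 = 41.72 kips → 0.75 × 41.72 = 31.3 kips.
Bearing: edge l_c = 0.6562, r_n = 34.45 kips; interior l_c = 1.188, r_n = 62.34 kips; R_n = 34.45 + 1·62.34 = 96.8 kips → 72.6 kips.
Block shear: A_gv = 1.797, A_nv = 1.094, A_nt = 0.4688 in²; R_n = min(0.6F_uA_nv, 0.6F_yA_gv) + U_bs·F_u·A_nt = 78.75 kips → 59.1 kips.
Bolt shear governs: 31.3 kips.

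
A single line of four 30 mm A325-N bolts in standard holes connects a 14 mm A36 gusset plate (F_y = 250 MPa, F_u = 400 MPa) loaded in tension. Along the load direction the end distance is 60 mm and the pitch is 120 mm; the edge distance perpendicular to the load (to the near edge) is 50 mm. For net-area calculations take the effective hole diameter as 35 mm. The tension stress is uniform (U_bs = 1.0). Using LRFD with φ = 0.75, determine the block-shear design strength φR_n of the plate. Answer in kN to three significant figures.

798 kN

Shear plane L_v = 60 + 3·120 = 420 mm; A_gv = 420 × 14 = 5880 mm².
A_nv = (420 − 3.5·35) × 14 = 4165 mm².
A_nt = (50 − 0.5·35) × 14 = 455 mm².
0.6 F_u A_nv = 999.6 kN; 0.6 F_y A_gv = 882 kN → shear yielding governs the shear term.
R_n = 882 + 1.0 × 400 × 455 / 1000 = 1064 kN.
Design strength φR_n = 0.75 × 1064 = 798 kN.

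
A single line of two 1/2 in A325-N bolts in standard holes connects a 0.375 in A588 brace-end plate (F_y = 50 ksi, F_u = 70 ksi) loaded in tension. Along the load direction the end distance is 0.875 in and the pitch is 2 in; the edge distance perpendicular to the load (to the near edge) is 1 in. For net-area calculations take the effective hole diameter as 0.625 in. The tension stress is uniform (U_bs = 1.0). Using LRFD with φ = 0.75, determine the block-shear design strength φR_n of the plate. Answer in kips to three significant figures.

Shear plane L_v = 0.875 + 1·2 = 2.875 in; A_gv = 2.875 × 0.375 = 1.078 in².
A_nv = (2.875 − 1.5·0.625) × 0.375 = 0.7266 in².
A_nt = (1 − 0.5·0.625) × 0.375 = 0.2578 in².
0.6 F_u A_nv = 30.52 kips; 0.6 F_y A_gv = 32.34 kips → shear rupture governs the shear term.
R_n = 30.52 + 1.0 × 70 × 0.2578 = 48.56 kips.
Design strength φR_n = 0.75 × 48.56 = 36.4 kips.

36.4 kips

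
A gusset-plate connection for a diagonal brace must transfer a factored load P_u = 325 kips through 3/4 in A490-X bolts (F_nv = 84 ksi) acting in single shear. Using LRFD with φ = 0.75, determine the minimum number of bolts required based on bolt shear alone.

A_b = π·0.75²/4 = 0.4418 in².
Per-bolt design strength φR_n = 0.75 × 84 × 0.4418 × 1 = 27.83 kips.
n ≥ 325 / 27.83 = 11.68 → use 12 bolts.

12 bolts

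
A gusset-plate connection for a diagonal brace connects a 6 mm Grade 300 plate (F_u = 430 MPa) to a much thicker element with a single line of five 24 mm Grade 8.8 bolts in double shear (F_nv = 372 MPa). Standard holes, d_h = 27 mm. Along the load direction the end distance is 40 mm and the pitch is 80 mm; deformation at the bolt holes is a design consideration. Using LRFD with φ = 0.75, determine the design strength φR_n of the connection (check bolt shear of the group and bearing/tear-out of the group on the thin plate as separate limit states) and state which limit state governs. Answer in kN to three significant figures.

Bolt shear: A_b = π·24²/4 = 452.4 mm²; R_n = 372 × 452.4 × 5 × 2 / 1000 = 1683 kN → 0.75 × 1683 = 1260 kN.
Bearing (1.2 l_c t F_u ≤ 2.4 d t F_u): upper limit = 2.4·24·6·430 / 1000 = 148.6 kN.
  Edge l_c = 40 − 27/2 = 26.5 → r_n = 82.04 kN; interior l_c = 80 − 27 = 53 → r_n = 148.6 kN.
  R_n,bearing = 1·82.04 + 4·148.6 = 676.5 kN → 0.75 × 676.5 = 507 kN.
Bearing governs: 507 kN.

507 kN (bearing governs)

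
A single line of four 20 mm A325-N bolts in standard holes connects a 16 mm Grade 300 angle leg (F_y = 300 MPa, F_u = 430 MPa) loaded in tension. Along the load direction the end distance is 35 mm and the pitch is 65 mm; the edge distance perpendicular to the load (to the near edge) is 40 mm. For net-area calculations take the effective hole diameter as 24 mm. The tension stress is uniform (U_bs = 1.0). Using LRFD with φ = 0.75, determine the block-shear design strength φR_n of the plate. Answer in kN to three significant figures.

Shear plane L_v = 35 + 3·65 = 230 mm; A_gv = 230 × 16 = 3680 mm².
A_nv = (230 − 3.5·24) × 16 = 2336 mm².
A_nt = (40 − 0.5·24) × 16 = 448 mm².
0.6 F_u A_nv = 602.7 kN; 0.6 F_y A_gv = 662.4 kN → shear rupture governs the shear term.
R_n = 602.7 + 1.0 × 430 × 448 / 1000 = 795.3 kN.
Design strength φR_n = 0.75 × 795.3 = 596 kN.

596 kN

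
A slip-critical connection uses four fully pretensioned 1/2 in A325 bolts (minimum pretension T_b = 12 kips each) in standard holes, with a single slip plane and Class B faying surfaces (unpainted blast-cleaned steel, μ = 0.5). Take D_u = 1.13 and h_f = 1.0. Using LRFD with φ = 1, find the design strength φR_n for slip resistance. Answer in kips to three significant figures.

R_n = μ · D_u · h_f · T_b · n_s · n_b = 0.5 × 1.13 × 1.0 × 12 × 1 × 4 = 27.12 kips.
Design strength φR_n = 1 × 27.12 = 27.1 kips.

27.1 kips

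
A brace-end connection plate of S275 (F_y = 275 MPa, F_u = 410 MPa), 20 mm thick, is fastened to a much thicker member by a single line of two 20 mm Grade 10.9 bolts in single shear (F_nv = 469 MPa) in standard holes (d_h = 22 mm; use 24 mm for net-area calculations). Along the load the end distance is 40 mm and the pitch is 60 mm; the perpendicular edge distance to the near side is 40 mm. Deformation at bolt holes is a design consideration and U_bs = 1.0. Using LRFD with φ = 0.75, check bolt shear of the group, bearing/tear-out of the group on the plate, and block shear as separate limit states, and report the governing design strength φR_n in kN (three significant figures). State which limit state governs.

221 kN (bolt shear governs)

Bolt shear: A_b = π·20²/4 = 314.2 mm²; R_n = 469 × 314.2 × 2 × 1 / 1000 = 294.7 kN → 0.75 × 294.7 = 221 kN.
Bearing: edge l_c = 29, r_n = 285.4 kN; interior l_c = 38, r_n = 373.9 kN; R_n = 285.4 + 1·373.9 = 659.3 kN → 494 kN.
Block shear: A_gv = 2000, A_nv = 1280, A_nt = 560 mm²; R_n = min(0.6F_uA_nv, 0.6F_yA_gv) + U_bs·F_u·A_nt = 544.5 kN → 408 kN.
Bolt shear governs: 221 kN.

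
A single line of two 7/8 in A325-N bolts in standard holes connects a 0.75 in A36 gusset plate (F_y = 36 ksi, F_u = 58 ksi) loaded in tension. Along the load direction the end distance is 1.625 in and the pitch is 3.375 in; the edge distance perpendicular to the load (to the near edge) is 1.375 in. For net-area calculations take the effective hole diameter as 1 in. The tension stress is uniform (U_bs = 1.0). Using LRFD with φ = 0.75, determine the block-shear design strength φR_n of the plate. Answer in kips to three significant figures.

Shear plane L_v = 1.625 + 1·3.375 = 5 in; A_gv = 5 × 0.75 = 3.75 in².
A_nv = (5 − 1.5·1) × 0.75 = 2.625 in².
A_nt = (1.375 − 0.5·1) × 0.75 = 0.6562 in².
0.6 F_u A_nv = 91.35 kips; 0.6 F_y A_gv = 81 kips → shear yielding governs the shear term.
R_n = 81 + 1.0 × 58 × 0.6562 = 119.1 kips.
Design strength φR_n = 0.75 × 119.1 = 89.3 kips.

89.3 kips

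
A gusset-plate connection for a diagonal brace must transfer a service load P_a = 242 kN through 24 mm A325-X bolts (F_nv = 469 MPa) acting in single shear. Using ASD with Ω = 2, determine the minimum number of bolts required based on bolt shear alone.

A_b = π·24²/4 = 452.4 mm².
Per-bolt allowable strength R_n/Ω = 469 × 452.4 × 1 / 1000 / 2 = 106.1 kN.
n ≥ 242 / 106.1 = 2.281 → use 3 bolts.

3 bolts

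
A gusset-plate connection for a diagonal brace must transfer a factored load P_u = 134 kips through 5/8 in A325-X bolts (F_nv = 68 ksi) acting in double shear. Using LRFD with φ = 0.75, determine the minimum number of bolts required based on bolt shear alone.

5 bolts

A_b = π·0.625²/4 = 0.3068 in².
Per-bolt design strength φR_n = 0.75 × 68 × 0.3068 × 2 = 31.29 kips.
n ≥ 134 / 31.29 = 4.282 → use 5 bolts.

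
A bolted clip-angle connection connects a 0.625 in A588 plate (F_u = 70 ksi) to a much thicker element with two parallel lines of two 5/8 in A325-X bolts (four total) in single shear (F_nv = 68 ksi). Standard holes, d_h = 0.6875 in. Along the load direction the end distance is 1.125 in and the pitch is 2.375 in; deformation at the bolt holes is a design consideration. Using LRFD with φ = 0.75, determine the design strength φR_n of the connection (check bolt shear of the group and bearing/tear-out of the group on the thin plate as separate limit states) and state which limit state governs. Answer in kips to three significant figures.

62.6 kips (bolt shear governs)

Bolt shear: A_b = π·0.625²/4 = 0.3068 in²; R_n = 68 × 0.3068 × 4 × 1 = 83.45 kips → 0.75 × 83.45 = 62.6 kips.
Bearing (1.2 l_c t F_u ≤ 2.4 d t F_u): upper limit = 2.4·0.625·0.625·70 = 65.62 kips.
  Edge l_c = 1.125 − 0.6875/2 = 0.7812 → r_n = 41.02 kips; interior l_c = 2.375 − 0.6875 = 1.688 → r_n = 65.62 kips.
  R_n,bearing = 2·41.02 + 2·65.62 = 213.3 kips → 0.75 × 213.3 = 160 kips.
Bolt shear governs: 62.6 kips.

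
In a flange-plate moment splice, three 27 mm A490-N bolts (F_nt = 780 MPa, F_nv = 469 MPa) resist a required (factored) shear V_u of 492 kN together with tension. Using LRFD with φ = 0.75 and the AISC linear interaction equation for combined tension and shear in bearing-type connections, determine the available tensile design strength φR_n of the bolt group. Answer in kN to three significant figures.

A_b = π·27²/4 = 572.6 mm²; f_rv = 492 × 1000 / (3 × 572.6) = 286.4 MPa.
F'_nt = 1.3 F_nt − (F_nt / φF_nv) f_rv = 1.3·780 − (780/(0.75·469))·286.4 = 378.8 MPa, capped at F_nt → F'_nt = 378.8 MPa.
R_n = F'_nt · A_b · n = 378.8 × 572.6 × 3 / 1000 = 650.7 kN.
Design strength φR_n = 0.75 × 650.7 = 488 kN.

488 kN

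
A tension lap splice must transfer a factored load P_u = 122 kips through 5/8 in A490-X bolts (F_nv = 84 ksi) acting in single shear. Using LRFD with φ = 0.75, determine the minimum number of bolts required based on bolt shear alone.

7 bolts

A_b = π·0.625²/4 = 0.3068 in².
Per-bolt design strength φR_n = 0.75 × 84 × 0.3068 × 1 = 19.33 kips.
n ≥ 122 / 19.33 = 6.312 → use 7 bolts.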